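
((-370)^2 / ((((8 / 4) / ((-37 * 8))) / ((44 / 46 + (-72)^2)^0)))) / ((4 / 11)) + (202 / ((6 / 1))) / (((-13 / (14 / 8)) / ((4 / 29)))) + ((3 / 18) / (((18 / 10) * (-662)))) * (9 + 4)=-750915314675917 / 13476996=-55718300.63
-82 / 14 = -41 / 7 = -5.86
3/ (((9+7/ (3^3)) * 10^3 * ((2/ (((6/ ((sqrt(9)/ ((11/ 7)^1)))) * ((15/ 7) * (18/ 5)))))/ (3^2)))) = 216513/ 6125000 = 0.04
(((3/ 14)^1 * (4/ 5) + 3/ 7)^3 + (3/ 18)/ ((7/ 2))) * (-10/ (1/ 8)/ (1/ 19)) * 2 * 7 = -5609.81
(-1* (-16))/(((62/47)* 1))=376/31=12.13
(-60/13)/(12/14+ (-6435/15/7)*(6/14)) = 196/1079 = 0.18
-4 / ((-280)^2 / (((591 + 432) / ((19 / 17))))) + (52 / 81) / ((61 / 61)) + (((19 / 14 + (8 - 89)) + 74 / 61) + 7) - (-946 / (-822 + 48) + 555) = -1153802116331 / 1840028400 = -627.06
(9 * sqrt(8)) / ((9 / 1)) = 2 * sqrt(2) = 2.83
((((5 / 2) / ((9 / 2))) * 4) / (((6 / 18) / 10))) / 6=100 / 9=11.11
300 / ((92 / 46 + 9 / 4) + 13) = 400 / 23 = 17.39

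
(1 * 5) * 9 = 45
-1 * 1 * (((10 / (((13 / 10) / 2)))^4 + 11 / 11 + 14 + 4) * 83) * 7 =-929915284879 / 28561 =-32558918.98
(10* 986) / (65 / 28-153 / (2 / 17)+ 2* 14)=-55216 / 7113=-7.76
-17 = -17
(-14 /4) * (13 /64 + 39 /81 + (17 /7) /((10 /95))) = -83.15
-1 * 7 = -7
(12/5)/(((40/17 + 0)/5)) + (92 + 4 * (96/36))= 3233/30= 107.77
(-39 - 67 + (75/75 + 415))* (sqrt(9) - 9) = -1860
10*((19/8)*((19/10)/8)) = 361/64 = 5.64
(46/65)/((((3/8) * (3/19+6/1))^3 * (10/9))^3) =249034855484326150144/901280322983397838966875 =0.00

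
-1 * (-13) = 13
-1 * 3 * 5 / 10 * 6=-9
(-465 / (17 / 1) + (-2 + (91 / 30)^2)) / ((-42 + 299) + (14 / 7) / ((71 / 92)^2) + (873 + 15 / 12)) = -1554256243 / 87509256525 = -0.02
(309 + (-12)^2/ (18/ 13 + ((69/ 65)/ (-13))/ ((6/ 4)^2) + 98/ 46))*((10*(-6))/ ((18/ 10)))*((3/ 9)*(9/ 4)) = -1776752025/ 202829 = -8759.85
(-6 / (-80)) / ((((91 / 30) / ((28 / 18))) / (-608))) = -304 / 13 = -23.38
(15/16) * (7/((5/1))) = 21/16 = 1.31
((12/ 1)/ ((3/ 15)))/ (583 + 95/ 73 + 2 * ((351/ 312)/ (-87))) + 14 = 4651674/ 329843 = 14.10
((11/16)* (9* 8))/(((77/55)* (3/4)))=330/7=47.14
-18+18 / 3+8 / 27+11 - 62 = -1693 / 27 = -62.70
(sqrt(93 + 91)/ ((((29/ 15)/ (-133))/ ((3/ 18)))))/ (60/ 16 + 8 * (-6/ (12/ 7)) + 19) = 29.62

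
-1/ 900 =-0.00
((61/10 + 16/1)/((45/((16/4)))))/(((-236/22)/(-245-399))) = 1565564/13275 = 117.93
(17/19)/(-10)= -17/190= -0.09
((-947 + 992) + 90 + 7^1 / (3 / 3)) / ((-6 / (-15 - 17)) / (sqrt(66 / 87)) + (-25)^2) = 0.23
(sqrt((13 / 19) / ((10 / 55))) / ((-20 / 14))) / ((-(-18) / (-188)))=329 *sqrt(5434) / 1710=14.18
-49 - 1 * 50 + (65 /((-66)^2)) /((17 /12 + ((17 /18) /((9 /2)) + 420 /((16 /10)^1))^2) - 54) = -21680654102451 /218996506564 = -99.00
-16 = -16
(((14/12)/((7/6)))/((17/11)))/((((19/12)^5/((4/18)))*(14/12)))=3649536/294655781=0.01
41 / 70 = 0.59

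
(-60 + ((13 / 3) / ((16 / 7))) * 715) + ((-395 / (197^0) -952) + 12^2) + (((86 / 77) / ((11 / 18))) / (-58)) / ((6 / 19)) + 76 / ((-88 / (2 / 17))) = 92.32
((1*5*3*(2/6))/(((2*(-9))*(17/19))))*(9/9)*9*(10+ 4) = -665/17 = -39.12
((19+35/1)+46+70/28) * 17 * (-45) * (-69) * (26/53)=140672025/53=2654189.15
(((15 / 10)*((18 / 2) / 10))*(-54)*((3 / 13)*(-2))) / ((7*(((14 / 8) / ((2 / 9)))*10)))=972 / 15925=0.06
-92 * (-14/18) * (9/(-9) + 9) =5152/9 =572.44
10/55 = 2/11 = 0.18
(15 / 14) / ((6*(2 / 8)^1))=5 / 7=0.71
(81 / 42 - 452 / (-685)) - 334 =-3178237 / 9590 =-331.41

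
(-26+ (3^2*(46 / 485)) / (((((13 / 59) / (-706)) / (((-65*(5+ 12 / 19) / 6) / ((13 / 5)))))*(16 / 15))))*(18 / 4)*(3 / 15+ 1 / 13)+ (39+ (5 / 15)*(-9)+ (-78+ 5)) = 933262244183 / 12458680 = 74908.60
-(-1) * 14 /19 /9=14 /171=0.08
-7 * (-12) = 84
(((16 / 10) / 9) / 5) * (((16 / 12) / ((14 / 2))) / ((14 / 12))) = 64 / 11025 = 0.01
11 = 11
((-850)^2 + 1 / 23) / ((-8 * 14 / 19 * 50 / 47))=-14839428393 / 128800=-115212.95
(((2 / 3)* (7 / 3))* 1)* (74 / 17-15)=-2534 / 153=-16.56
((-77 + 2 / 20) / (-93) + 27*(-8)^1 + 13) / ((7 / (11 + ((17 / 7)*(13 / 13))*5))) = -5076567 / 7595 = -668.41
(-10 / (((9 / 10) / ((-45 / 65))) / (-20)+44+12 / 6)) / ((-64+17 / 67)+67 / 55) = 460625 / 132676413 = 0.00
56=56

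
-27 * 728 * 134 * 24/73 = -63213696/73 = -865941.04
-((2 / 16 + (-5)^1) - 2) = 55 / 8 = 6.88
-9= -9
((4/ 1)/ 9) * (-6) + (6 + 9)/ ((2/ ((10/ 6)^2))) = 109/ 6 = 18.17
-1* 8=-8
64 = 64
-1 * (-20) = 20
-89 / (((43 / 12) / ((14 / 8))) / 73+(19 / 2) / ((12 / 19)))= -5.91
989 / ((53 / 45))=44505 / 53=839.72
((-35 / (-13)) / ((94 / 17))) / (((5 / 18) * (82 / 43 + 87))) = 46053 / 2335853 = 0.02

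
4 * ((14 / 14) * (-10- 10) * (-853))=68240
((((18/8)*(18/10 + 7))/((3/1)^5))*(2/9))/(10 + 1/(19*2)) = 836/462915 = 0.00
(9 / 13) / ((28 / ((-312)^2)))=16848 / 7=2406.86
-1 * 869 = -869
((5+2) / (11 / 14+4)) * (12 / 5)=1176 / 335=3.51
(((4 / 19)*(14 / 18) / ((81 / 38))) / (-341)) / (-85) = 56 / 21130065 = 0.00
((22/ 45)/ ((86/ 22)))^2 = 58564/ 3744225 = 0.02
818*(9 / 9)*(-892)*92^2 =-6175808384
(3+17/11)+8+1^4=149/11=13.55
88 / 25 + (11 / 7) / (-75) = 1837 / 525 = 3.50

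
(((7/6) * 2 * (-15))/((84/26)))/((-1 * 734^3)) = 65/2372681424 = 0.00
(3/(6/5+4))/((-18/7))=-35/156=-0.22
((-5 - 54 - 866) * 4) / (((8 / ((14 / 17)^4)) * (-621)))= 17767400 / 51866541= 0.34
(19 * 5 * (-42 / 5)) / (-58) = 13.76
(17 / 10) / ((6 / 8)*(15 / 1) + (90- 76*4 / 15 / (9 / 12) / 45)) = 13770 / 815261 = 0.02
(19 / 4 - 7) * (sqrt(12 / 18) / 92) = -3 * sqrt(6) / 368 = -0.02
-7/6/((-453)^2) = -7/1231254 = -0.00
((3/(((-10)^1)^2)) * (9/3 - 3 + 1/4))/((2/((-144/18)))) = -3/100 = -0.03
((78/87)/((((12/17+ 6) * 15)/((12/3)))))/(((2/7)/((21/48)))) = 0.05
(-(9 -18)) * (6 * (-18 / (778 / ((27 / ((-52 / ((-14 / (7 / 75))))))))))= -492075 / 5057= -97.31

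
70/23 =3.04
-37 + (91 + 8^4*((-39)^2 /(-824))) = -7506.70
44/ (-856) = -0.05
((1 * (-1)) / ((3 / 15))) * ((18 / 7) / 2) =-45 / 7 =-6.43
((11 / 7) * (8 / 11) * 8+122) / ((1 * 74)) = 459 / 259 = 1.77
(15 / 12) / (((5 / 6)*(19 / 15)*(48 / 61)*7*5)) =183 / 4256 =0.04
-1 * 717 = -717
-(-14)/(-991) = -14/991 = -0.01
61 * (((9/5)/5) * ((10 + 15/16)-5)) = 10431/80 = 130.39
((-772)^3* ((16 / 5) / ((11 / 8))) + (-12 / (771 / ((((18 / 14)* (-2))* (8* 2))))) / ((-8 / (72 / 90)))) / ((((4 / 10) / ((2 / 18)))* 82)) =-26487016537648 / 7302141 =-3627294.59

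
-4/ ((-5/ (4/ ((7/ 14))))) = 32/ 5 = 6.40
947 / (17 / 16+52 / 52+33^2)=0.87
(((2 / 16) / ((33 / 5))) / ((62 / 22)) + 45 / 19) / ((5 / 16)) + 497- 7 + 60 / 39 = 11465720 / 22971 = 499.14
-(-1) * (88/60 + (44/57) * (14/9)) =6842/2565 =2.67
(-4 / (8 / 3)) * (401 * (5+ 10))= -18045 / 2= -9022.50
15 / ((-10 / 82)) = -123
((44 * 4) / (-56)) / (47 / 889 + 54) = -2794 / 48053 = -0.06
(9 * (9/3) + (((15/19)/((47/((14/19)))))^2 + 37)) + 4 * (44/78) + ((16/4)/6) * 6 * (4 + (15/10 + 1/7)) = 6981079947550/78590991297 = 88.83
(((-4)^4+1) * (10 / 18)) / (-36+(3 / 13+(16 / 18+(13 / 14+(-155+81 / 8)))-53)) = -935480 / 1518929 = -0.62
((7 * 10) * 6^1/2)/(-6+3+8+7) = 35/2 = 17.50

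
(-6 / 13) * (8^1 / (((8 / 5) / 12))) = -360 / 13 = -27.69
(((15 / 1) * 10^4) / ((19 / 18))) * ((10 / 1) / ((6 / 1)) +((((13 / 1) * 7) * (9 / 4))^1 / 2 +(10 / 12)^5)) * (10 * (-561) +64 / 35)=-99633914848750 / 1197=-83236353257.10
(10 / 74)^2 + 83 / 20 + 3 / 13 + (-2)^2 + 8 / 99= 298813069 / 35238060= 8.48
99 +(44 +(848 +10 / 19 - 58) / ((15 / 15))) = 17737 / 19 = 933.53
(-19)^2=361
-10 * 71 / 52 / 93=-355 / 2418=-0.15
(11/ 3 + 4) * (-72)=-552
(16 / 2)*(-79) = -632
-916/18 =-458/9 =-50.89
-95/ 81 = -1.17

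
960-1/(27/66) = 8618/9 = 957.56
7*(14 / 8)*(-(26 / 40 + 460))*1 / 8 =-451437 / 640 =-705.37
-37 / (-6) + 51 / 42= 155 / 21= 7.38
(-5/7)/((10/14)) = -1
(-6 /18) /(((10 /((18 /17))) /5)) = -3 /17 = -0.18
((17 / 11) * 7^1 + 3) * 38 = 5776 / 11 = 525.09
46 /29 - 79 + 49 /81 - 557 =-1488817 /2349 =-633.81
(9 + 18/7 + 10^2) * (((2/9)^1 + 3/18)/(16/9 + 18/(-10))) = -3905/2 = -1952.50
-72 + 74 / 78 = -2771 / 39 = -71.05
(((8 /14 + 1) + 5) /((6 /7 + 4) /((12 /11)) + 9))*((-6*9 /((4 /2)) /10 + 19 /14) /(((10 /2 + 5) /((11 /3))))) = -23782 /98875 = -0.24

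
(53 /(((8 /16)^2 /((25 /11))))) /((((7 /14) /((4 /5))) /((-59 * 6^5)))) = -3890488320 /11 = -353680756.36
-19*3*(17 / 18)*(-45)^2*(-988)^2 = -106411897800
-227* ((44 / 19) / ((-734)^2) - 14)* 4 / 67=32531154804 / 171459097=189.73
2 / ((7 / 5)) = 10 / 7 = 1.43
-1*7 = -7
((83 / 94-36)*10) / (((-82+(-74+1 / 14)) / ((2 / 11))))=462140 / 1128611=0.41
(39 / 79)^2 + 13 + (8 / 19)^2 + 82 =214983600 / 2253001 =95.42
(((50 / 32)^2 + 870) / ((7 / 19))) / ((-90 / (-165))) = 46679105 / 10752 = 4341.43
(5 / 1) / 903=5 / 903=0.01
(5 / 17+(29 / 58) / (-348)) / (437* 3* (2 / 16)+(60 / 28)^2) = 169687 / 97671681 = 0.00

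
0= 0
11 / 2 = 5.50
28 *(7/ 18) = 98/ 9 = 10.89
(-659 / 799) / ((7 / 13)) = -8567 / 5593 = -1.53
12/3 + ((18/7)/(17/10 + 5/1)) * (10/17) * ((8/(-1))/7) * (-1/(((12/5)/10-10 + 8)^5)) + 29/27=19643284683437/3882996299952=5.06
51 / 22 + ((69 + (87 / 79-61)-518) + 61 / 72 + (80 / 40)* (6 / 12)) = -504.73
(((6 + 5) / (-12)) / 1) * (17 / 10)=-187 / 120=-1.56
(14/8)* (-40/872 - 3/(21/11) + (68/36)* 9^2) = 115505/436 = 264.92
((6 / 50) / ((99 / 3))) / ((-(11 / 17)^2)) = -0.01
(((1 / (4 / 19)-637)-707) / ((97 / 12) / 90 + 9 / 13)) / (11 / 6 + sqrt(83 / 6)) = 95461740 / 318449-8678340 * sqrt(498) / 318449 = -308.38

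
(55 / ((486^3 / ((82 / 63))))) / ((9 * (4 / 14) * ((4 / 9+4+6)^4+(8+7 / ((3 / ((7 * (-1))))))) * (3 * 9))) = 2255 / 2985346387329192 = 0.00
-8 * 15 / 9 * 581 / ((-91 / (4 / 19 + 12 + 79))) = 5753560 / 741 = 7764.59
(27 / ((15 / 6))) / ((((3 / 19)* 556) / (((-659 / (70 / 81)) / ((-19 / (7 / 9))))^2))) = 316590849 / 2641000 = 119.88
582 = 582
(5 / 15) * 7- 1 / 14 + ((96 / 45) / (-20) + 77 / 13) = 110269 / 13650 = 8.08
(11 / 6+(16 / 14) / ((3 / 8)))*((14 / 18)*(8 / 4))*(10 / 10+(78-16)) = 1435 / 3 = 478.33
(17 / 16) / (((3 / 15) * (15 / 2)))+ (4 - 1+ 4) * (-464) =-77935 / 24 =-3247.29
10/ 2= 5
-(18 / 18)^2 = -1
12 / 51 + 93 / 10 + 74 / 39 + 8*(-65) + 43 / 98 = -82537852 / 162435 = -508.13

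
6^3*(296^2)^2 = 1658137706496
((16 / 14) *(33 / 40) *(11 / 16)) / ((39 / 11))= 1331 / 7280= 0.18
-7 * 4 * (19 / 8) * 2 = -133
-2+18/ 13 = -8/ 13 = -0.62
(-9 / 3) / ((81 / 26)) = -26 / 27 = -0.96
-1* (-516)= 516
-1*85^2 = -7225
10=10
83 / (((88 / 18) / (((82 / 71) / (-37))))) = -0.53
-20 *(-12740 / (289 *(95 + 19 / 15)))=9.16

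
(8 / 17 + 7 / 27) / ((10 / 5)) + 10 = 9515 / 918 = 10.36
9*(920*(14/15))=7728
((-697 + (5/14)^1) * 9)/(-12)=29259/56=522.48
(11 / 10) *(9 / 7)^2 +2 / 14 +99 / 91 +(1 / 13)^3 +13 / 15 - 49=-145602001 / 3229590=-45.08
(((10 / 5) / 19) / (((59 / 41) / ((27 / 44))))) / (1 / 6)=3321 / 12331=0.27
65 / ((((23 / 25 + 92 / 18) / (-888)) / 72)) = -935064000 / 1357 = -689067.06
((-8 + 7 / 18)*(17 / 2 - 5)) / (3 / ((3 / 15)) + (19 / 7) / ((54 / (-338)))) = 20139 / 1504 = 13.39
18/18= 1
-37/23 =-1.61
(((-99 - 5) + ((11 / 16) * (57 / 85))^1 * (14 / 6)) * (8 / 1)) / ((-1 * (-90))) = -15553 / 1700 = -9.15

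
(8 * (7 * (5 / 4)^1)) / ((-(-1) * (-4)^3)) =-35 / 32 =-1.09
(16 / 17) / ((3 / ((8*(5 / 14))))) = 320 / 357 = 0.90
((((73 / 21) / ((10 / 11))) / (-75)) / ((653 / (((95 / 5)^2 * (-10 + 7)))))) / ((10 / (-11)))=-3188713 / 34282500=-0.09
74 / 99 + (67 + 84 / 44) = 69.66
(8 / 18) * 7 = 28 / 9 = 3.11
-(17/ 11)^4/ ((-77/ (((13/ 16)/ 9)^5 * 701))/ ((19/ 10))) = 413032347775307/ 698029739794759680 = 0.00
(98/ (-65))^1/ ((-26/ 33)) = 1617/ 845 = 1.91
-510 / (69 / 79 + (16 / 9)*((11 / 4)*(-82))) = 1.27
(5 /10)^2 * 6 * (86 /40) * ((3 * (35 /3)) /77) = 129 /88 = 1.47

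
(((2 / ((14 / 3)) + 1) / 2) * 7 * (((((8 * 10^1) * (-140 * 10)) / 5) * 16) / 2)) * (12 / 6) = -1792000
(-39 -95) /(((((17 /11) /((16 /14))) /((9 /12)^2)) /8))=-53064 /119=-445.92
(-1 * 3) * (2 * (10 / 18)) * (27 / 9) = -10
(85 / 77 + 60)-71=-762 / 77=-9.90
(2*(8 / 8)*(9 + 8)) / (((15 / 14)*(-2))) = -238 / 15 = -15.87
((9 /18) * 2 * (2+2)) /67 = 4 /67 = 0.06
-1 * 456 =-456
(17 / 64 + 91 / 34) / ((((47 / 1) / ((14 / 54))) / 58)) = 216601 / 230112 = 0.94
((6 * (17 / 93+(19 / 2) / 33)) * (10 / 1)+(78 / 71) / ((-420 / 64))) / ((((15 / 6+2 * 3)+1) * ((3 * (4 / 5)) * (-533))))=-11894347 / 5148880737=-0.00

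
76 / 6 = 38 / 3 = 12.67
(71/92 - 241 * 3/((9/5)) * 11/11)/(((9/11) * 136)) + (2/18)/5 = -6048049/1689120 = -3.58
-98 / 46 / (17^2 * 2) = -49 / 13294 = -0.00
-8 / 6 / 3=-4 / 9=-0.44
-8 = -8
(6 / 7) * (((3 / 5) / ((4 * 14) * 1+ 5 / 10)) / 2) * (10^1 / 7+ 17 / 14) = 333 / 27685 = 0.01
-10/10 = -1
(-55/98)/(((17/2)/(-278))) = 15290/833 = 18.36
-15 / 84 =-5 / 28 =-0.18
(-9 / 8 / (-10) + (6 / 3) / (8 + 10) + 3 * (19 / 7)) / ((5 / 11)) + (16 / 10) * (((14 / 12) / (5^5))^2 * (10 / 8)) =20131814541 / 1093750000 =18.41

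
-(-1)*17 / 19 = 17 / 19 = 0.89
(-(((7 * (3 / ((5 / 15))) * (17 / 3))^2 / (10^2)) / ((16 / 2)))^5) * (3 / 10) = -100879614936805546599336747 / 3276800000000000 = -30786015300.54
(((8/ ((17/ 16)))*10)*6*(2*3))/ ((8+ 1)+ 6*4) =15360/ 187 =82.14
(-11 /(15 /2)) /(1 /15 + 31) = -11 /233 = -0.05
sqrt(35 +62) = sqrt(97) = 9.85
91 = 91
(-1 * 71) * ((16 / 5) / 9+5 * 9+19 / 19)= -148106 / 45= -3291.24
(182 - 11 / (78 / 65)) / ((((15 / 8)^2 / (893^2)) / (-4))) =-105850190464 / 675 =-156815096.98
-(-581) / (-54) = -581 / 54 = -10.76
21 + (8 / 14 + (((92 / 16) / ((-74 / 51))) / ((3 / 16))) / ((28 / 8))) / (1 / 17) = -18633 / 259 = -71.94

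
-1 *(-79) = 79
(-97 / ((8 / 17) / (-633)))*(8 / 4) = 1043817 / 4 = 260954.25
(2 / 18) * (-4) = -4 / 9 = -0.44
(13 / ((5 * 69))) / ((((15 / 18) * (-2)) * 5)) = -13 / 2875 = -0.00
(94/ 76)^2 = 2209/ 1444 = 1.53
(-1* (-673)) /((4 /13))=8749 /4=2187.25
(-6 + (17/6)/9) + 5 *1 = -37/54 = -0.69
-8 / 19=-0.42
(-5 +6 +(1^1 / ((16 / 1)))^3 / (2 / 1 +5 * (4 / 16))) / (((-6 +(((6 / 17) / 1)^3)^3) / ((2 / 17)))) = -0.02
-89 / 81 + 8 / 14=-299 / 567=-0.53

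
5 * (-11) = -55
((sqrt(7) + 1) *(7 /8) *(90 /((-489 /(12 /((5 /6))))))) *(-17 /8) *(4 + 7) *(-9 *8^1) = -14229.03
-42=-42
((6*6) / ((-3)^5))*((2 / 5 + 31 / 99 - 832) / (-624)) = -411487 / 2084940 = -0.20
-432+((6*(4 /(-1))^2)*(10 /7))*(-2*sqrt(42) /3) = -640*sqrt(42) /7 - 432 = -1024.52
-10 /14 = -0.71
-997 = -997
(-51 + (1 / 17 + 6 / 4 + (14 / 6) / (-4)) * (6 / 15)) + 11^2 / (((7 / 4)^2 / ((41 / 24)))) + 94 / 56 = 18.57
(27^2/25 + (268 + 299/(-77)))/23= 24546/1925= 12.75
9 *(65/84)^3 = 274625/65856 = 4.17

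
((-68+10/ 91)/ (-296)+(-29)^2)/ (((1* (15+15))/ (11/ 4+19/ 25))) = 101967093/ 1036000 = 98.42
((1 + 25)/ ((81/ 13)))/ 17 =338/ 1377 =0.25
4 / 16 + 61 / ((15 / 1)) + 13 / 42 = 1943 / 420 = 4.63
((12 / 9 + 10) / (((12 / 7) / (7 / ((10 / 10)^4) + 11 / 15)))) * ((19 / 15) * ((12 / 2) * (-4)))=-1049104 / 675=-1554.23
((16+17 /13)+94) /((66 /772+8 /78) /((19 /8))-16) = -837813 /119836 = -6.99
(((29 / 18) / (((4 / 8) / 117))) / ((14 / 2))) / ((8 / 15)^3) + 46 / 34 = 21712807 / 60928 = 356.37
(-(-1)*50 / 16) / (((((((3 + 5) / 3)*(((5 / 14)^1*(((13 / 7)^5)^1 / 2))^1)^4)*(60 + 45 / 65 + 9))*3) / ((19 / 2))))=3640043396230761873619 / 16556247288501927203417025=0.00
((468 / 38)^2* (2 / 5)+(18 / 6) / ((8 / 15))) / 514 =957321 / 7422160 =0.13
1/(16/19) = 19/16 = 1.19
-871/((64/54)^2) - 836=-1491023/1024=-1456.08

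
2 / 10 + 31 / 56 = 211 / 280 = 0.75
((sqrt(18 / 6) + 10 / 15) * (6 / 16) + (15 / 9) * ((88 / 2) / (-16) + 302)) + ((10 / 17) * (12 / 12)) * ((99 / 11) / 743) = 3 * sqrt(3) / 8 + 6302959 / 12631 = 499.66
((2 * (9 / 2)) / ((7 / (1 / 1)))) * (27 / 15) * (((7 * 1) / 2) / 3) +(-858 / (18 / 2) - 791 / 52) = -84119 / 780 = -107.84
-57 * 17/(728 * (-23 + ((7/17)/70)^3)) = 198362375/3427636303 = 0.06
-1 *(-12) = 12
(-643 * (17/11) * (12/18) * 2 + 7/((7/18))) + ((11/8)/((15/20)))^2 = -516229/396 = -1303.61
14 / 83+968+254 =101440 / 83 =1222.17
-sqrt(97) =-9.85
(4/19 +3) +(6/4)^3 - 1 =849/152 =5.59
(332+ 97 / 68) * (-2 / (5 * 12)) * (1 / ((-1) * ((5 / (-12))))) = -22673 / 850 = -26.67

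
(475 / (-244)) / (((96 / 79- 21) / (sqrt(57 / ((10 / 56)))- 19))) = -712975 / 381372 + 7505 * sqrt(1995) / 190686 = -0.11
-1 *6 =-6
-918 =-918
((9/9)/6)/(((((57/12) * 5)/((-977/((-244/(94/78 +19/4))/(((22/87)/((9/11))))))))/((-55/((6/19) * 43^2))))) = -0.00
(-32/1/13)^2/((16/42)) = 2688/169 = 15.91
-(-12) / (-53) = -0.23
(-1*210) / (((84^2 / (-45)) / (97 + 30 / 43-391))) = -236475 / 602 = -392.82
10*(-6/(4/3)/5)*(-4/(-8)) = -9/2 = -4.50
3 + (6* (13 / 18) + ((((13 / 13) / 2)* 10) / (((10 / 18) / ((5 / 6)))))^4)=152227 / 48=3171.40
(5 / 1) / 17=5 / 17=0.29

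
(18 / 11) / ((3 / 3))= 18 / 11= 1.64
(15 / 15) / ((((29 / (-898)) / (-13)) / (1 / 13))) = 898 / 29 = 30.97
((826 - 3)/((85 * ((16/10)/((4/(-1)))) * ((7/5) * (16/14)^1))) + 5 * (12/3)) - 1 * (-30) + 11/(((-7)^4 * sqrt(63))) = 11 * sqrt(7)/50421 + 9485/272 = 34.87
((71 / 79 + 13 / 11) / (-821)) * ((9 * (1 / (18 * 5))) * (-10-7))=15368 / 3567245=0.00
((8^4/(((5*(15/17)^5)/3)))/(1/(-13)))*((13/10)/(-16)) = 30714346624/6328125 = 4853.63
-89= -89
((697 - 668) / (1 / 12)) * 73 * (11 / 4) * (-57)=-3982077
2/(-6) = -1/3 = -0.33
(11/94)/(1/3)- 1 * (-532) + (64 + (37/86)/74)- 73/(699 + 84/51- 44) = 53806221443/90241692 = 596.25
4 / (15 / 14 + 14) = 56 / 211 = 0.27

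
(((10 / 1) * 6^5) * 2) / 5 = 31104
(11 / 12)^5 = 161051 / 248832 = 0.65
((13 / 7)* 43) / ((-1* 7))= -559 / 49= -11.41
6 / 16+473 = 3787 / 8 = 473.38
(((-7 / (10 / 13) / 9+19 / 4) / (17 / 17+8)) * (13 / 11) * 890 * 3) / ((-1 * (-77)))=778661 / 45738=17.02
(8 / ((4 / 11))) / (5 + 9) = 11 / 7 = 1.57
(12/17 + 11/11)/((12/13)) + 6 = 1601/204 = 7.85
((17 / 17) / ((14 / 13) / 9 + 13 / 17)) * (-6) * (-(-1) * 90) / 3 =-358020 / 1759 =-203.54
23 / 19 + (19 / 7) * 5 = 1966 / 133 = 14.78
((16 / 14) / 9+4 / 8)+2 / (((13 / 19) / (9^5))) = 282727639 / 1638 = 172605.40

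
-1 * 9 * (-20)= 180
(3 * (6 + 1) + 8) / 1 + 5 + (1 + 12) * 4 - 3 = 83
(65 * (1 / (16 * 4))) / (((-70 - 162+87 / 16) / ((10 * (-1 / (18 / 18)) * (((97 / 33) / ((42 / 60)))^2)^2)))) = 1150880653000 / 82574493309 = 13.94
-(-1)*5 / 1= 5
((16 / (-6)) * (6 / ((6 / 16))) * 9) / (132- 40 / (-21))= -2016 / 703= -2.87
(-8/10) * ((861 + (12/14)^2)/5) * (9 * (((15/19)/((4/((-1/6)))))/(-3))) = -25335/1862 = -13.61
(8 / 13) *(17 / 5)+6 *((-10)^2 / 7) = 39952 / 455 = 87.81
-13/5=-2.60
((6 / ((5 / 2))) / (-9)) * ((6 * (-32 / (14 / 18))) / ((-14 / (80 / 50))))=-9216 / 1225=-7.52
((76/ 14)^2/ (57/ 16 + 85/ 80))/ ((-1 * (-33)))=11552/ 59829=0.19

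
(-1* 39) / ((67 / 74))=-2886 / 67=-43.07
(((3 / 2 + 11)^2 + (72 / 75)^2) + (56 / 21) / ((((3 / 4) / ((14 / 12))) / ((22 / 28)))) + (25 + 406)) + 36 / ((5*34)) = 678909911 / 1147500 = 591.64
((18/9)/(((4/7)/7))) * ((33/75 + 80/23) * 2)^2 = 497448882/330625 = 1504.57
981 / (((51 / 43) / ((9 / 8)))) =126549 / 136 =930.51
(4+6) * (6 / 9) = 20 / 3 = 6.67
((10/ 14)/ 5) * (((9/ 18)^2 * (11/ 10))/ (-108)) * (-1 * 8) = 0.00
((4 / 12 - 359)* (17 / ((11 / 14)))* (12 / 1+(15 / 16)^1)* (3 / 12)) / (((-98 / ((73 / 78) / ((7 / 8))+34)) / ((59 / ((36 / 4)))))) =29706020507 / 504504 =58881.64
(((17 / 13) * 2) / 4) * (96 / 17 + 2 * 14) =22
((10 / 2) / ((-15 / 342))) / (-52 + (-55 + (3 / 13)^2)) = 1.07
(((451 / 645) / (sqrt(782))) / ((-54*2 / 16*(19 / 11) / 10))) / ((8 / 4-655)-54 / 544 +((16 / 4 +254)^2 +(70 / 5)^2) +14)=-317504*sqrt(782) / 27374271896835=-0.00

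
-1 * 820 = -820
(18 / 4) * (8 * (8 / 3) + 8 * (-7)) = -156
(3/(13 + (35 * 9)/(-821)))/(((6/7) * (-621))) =-5747/12864636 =-0.00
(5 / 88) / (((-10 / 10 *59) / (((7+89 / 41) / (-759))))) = 235 / 20196231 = 0.00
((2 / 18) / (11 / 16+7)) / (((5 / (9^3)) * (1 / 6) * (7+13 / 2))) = 192 / 205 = 0.94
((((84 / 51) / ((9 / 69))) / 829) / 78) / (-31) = -322 / 51115311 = -0.00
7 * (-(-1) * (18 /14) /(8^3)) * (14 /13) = 0.02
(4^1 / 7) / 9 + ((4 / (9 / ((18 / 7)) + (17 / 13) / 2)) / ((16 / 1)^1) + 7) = 10771 / 1512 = 7.12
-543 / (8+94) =-181 / 34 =-5.32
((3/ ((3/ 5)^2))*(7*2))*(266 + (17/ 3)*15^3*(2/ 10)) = 1431850/ 3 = 477283.33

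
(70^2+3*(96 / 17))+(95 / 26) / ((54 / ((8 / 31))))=909524258 / 184977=4916.96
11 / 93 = 0.12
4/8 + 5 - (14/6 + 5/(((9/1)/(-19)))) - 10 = 67/18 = 3.72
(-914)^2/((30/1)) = 27846.53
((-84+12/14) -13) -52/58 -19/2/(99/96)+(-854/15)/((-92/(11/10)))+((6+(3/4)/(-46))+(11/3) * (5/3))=-8641500869/92446200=-93.48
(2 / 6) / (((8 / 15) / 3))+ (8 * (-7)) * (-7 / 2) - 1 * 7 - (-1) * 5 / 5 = 1535 / 8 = 191.88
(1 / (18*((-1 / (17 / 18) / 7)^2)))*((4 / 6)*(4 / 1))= 14161 / 2187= 6.48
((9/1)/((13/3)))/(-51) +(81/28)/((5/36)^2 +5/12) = 5764329/874055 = 6.59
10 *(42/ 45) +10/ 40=115/ 12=9.58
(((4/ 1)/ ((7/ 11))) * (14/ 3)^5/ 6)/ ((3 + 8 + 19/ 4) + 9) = 614656/ 6561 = 93.68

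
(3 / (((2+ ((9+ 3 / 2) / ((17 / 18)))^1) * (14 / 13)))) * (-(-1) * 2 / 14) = 663 / 21854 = 0.03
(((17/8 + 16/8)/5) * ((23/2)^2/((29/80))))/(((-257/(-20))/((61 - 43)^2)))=56560680/7453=7588.98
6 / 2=3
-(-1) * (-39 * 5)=-195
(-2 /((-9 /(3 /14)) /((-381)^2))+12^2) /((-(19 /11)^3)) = -65744745 /48013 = -1369.31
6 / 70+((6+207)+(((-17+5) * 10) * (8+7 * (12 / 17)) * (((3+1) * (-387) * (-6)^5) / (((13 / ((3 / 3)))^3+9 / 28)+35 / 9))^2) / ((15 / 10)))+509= -226723319456616674751919 / 7323203761195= -30959580922.49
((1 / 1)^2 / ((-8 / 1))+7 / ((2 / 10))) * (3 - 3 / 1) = 0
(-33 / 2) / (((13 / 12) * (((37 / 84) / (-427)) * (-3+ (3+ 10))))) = 3550932 / 2405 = 1476.48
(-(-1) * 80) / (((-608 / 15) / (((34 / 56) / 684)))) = -425 / 242592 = -0.00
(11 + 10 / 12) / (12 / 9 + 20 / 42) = 497 / 76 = 6.54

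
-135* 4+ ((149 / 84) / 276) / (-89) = -1114223189 / 2063376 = -540.00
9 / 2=4.50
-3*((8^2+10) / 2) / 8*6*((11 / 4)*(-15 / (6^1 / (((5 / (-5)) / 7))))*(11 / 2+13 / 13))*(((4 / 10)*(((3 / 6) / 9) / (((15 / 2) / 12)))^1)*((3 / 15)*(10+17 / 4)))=-301587 / 5600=-53.85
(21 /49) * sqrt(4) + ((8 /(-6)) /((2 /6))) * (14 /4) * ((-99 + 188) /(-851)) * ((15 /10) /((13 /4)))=118710 /77441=1.53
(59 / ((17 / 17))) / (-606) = -59 / 606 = -0.10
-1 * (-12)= 12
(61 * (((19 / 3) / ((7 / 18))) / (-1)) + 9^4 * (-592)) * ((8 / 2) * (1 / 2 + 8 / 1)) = -924655092 / 7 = -132093584.57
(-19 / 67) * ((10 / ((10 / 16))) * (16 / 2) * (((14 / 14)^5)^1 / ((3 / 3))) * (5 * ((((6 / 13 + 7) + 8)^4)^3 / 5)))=-157848862625514630574787258496 / 23298085122481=-6775186106312302.54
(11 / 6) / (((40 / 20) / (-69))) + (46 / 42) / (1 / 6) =-56.68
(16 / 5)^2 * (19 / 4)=1216 / 25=48.64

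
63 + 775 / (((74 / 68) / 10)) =265831 / 37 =7184.62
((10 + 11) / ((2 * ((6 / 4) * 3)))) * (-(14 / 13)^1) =-98 / 39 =-2.51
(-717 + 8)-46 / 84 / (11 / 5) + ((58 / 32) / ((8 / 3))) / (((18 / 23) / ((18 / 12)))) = -83730211 / 118272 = -707.95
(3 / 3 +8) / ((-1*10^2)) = -9 / 100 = -0.09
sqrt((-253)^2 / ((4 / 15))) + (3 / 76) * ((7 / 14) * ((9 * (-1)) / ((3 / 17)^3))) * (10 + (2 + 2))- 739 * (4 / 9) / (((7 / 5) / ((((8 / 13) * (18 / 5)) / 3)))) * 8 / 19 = -10902215 / 20748 + 253 * sqrt(15) / 2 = -35.53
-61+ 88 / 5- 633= -3382 / 5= -676.40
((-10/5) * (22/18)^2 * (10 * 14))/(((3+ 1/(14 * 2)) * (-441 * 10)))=0.03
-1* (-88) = 88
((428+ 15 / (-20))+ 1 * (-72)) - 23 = 332.25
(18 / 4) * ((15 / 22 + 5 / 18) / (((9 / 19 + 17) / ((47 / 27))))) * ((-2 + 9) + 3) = 424175 / 98604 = 4.30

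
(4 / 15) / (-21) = -4 / 315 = -0.01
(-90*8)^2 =518400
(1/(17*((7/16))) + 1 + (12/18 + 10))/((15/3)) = 4213/1785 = 2.36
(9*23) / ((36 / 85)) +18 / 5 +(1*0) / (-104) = 492.35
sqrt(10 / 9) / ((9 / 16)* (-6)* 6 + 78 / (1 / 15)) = 4* sqrt(10) / 13797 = 0.00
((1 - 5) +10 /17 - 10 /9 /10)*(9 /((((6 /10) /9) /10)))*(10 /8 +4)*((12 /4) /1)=-74905.15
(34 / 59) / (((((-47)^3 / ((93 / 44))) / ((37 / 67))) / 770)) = -2047395 / 410412319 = -0.00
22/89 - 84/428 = 485/9523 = 0.05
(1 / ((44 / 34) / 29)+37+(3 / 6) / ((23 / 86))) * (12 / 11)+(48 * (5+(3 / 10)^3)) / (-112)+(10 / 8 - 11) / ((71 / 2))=89103094467 / 1383151000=64.42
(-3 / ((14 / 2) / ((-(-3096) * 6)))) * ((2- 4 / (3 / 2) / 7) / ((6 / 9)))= -947376 / 49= -19334.20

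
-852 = -852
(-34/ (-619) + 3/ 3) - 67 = -40820/ 619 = -65.95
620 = 620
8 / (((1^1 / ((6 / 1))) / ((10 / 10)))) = 48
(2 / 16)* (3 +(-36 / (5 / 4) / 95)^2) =697611 / 1805000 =0.39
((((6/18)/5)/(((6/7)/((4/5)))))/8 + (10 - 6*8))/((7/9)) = -48.85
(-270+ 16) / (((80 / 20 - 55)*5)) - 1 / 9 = 677 / 765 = 0.88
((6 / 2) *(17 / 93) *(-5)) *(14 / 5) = -238 / 31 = -7.68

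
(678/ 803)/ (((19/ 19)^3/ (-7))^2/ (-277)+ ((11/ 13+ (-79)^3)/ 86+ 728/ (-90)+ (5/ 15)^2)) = -115744368285/ 786994554032522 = -0.00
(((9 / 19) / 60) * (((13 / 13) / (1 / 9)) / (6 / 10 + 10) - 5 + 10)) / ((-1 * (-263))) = 93 / 529682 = 0.00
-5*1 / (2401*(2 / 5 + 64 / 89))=-2225 / 1195698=-0.00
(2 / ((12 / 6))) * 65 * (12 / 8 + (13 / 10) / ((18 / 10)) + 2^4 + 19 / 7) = 1360.87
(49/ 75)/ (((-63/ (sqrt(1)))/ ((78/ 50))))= -91/ 5625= -0.02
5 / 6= 0.83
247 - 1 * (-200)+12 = 459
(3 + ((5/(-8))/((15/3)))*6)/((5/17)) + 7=293/20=14.65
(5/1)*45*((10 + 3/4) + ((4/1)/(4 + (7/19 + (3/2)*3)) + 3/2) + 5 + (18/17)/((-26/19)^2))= 15917057775/3872804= 4109.96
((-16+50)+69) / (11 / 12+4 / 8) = 1236 / 17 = 72.71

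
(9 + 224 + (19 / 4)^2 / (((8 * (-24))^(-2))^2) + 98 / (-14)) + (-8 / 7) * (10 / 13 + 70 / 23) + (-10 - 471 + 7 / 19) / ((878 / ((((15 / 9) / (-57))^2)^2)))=152560700299884072678665452 / 4975658168914251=30661411037.64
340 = 340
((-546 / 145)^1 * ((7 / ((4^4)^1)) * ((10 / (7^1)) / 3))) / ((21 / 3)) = -13 / 1856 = -0.01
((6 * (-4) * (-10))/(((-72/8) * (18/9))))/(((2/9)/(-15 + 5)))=600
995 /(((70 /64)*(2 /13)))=41392 /7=5913.14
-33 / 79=-0.42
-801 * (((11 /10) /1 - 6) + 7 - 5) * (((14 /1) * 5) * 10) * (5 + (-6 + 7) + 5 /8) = 43089795 /4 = 10772448.75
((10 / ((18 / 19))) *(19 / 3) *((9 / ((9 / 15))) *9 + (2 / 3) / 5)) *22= 16098434 / 81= 198746.10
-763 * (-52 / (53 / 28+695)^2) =2392768 / 29289013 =0.08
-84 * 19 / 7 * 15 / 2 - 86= -1796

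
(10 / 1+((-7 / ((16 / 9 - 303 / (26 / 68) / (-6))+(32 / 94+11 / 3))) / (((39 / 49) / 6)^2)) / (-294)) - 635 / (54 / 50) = -76894875314 / 133046901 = -577.95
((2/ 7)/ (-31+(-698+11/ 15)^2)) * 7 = 225/ 54691853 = 0.00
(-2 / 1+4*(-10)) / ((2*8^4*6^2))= -7 / 49152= -0.00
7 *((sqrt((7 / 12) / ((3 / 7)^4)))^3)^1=5764801 *sqrt(21) / 52488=503.31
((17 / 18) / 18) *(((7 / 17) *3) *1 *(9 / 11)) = 7 / 132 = 0.05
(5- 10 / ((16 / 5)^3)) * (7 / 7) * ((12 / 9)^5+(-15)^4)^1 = 39430791295 / 165888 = 237695.26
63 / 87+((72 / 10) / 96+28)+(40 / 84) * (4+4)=794347 / 24360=32.61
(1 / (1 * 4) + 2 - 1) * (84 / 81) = 35 / 27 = 1.30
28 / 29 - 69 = -1973 / 29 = -68.03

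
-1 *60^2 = -3600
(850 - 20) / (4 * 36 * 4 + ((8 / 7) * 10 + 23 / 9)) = 52290 / 37169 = 1.41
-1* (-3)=3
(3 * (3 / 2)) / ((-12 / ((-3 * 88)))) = 99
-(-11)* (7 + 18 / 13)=1199 / 13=92.23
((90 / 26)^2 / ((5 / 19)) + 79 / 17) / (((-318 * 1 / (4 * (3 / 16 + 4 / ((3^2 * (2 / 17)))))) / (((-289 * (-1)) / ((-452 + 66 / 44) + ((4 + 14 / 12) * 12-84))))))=699709681 / 457075710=1.53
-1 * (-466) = 466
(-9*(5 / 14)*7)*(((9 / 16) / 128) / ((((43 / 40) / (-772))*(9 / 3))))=130275 / 5504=23.67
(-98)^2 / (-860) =-2401 / 215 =-11.17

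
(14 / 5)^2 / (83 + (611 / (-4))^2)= 3136 / 9366225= 0.00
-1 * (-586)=586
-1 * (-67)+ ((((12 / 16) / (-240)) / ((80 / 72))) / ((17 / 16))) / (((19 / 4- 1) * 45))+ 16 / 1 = 5291249 / 63750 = 83.00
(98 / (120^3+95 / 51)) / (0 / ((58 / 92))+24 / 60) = 0.00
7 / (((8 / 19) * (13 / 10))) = 665 / 52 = 12.79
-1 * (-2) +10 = 12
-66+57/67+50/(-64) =-141355/2144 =-65.93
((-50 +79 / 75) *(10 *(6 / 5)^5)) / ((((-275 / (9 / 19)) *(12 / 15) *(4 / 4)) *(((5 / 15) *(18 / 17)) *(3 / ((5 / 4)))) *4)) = 5054967 / 6531250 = 0.77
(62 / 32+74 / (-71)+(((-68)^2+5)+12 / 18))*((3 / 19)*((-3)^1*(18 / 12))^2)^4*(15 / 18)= 30569326514934975 / 75798863872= 403295.31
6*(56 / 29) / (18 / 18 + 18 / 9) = 112 / 29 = 3.86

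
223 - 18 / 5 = 1097 / 5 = 219.40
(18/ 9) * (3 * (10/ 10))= 6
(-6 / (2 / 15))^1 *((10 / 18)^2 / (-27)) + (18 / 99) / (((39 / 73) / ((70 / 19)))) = 1.77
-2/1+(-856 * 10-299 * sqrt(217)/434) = -8562-299 * sqrt(217)/434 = -8572.15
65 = 65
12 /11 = 1.09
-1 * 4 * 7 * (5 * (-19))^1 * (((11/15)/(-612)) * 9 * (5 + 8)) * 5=-95095/51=-1864.61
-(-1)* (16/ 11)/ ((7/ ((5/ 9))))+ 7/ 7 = 773/ 693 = 1.12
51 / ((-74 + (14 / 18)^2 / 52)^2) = 904788144 / 97118866321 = 0.01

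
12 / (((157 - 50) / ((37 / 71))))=444 / 7597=0.06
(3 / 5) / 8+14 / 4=143 / 40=3.58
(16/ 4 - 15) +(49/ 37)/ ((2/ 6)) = -260/ 37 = -7.03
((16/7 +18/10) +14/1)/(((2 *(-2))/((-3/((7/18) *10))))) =17091/4900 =3.49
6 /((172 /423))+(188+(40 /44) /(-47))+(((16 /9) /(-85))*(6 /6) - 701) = -16948363037 /34013430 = -498.28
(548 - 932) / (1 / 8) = -3072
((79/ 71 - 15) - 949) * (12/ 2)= -410190/ 71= -5777.32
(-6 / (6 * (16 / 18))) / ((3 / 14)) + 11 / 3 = -19 / 12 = -1.58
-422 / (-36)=211 / 18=11.72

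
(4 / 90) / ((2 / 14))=14 / 45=0.31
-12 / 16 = -3 / 4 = -0.75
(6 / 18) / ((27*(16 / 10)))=5 / 648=0.01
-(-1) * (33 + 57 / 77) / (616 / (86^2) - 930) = -2401851 / 66197516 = -0.04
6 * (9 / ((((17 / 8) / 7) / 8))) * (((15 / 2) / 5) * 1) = 36288 / 17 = 2134.59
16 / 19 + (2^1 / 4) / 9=307 / 342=0.90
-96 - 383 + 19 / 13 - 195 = -8743 / 13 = -672.54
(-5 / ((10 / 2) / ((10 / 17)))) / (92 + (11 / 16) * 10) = -80 / 13447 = -0.01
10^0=1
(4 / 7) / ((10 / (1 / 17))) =2 / 595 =0.00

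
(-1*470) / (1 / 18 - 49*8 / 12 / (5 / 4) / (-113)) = -4779900 / 2917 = -1638.64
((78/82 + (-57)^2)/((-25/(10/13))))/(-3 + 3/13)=22208/615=36.11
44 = 44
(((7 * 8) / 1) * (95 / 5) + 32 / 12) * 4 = 4266.67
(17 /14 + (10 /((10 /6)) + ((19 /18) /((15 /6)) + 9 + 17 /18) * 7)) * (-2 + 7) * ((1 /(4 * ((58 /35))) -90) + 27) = -17449291 /696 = -25070.82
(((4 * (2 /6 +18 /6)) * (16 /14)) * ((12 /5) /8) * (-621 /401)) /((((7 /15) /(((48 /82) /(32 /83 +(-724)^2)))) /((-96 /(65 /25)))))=3562652160 /5695517870861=0.00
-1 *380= -380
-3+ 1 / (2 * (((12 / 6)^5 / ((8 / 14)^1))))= -335 / 112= -2.99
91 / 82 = 1.11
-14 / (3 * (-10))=7 / 15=0.47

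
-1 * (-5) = 5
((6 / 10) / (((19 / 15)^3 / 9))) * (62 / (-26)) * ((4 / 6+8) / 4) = -188325 / 13718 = -13.73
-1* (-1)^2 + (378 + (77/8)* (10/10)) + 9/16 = 387.19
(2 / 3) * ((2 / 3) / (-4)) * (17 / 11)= -17 / 99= -0.17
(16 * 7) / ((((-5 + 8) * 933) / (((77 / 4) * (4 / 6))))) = 4312 / 8397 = 0.51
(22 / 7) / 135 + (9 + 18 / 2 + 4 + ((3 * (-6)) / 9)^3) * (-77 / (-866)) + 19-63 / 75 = 39748403 / 2045925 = 19.43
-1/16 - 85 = -1361/16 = -85.06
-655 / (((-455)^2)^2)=-131 / 8571870125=-0.00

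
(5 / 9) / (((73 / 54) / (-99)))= -2970 / 73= -40.68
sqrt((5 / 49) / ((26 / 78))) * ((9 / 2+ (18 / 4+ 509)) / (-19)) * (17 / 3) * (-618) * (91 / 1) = 23582468 * sqrt(15) / 19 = 4807079.25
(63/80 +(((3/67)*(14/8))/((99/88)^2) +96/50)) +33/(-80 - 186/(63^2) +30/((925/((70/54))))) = 1669799640113/708461564400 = 2.36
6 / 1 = 6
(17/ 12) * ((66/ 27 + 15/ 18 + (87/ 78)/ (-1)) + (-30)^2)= 1794401/ 1404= 1278.06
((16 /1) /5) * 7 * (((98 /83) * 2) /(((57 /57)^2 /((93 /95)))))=2041536 /39425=51.78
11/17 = 0.65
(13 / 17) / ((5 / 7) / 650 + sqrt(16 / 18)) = 0.81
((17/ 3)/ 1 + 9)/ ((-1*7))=-44/ 21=-2.10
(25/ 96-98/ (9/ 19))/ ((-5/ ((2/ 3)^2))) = 59509/ 3240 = 18.37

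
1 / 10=0.10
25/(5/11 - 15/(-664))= 36520/697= 52.40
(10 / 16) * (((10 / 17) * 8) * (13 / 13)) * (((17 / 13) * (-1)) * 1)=-3.85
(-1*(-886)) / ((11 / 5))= 4430 / 11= 402.73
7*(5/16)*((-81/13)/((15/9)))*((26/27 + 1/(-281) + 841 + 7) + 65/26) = -813962835/116896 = -6963.14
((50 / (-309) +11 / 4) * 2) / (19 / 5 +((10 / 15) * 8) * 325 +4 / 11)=175945 / 59057522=0.00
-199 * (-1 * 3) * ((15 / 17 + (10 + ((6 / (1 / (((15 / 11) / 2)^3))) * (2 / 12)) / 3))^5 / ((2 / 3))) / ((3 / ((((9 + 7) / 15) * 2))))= 1238974723585901985268817131999375 / 12146882670759931866945536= 101999398.30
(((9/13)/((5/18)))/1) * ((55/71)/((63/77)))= 2178/923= 2.36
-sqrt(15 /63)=-sqrt(105) /21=-0.49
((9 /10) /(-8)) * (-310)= 279 /8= 34.88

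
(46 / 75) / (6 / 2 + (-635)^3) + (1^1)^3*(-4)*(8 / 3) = -102419148823 / 9601795200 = -10.67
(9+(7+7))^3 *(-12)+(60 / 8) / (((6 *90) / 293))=-10511995 / 72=-145999.93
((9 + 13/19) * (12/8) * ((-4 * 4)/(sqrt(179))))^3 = -86116663296 * sqrt(179)/219769219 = -5242.60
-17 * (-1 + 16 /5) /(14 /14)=-187 /5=-37.40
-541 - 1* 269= -810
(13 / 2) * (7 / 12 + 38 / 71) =12389 / 1704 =7.27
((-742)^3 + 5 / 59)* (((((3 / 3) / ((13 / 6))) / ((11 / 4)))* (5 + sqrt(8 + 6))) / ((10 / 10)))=-262937354040 / 767 - 52587470808* sqrt(14) / 767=-599350264.20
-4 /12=-1 /3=-0.33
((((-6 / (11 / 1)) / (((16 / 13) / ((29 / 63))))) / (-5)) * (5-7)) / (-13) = 29 / 4620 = 0.01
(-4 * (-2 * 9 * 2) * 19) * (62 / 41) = 169632 / 41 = 4137.37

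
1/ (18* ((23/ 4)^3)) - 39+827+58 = 846.00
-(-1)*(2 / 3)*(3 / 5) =2 / 5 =0.40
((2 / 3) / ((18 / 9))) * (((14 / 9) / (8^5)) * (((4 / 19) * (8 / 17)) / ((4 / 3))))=7 / 5953536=0.00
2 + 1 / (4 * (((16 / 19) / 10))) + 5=319 / 32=9.97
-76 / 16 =-19 / 4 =-4.75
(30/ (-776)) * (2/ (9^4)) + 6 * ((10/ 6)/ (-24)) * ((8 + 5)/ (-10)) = 919249/ 1697112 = 0.54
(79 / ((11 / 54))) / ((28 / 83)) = 177039 / 154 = 1149.60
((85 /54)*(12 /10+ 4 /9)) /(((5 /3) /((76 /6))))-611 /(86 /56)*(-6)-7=125379391 /52245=2399.84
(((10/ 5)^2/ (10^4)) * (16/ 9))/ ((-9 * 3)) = -4/ 151875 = -0.00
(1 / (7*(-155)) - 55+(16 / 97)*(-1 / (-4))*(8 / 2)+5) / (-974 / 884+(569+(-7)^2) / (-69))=53320537842 / 10761616985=4.95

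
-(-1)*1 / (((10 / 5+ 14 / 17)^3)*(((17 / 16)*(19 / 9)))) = 0.02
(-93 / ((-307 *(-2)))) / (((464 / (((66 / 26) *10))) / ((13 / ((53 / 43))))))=-659835 / 7549744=-0.09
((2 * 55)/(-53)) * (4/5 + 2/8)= -231/106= -2.18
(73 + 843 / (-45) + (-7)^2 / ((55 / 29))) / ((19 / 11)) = 13217 / 285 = 46.38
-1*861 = -861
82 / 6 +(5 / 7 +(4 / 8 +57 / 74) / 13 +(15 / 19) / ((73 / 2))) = 203150393 / 14010087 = 14.50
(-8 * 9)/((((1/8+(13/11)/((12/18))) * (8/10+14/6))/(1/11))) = -8640/7849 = -1.10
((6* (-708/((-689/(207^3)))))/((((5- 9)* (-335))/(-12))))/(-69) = 7097.47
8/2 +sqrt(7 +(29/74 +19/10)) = 3*sqrt(35335)/185 +4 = 7.05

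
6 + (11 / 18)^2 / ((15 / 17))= 31217 / 4860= 6.42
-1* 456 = -456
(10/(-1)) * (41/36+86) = -15685/18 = -871.39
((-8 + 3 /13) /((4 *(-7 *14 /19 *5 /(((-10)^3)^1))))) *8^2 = -3070400 /637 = -4820.09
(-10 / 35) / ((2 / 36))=-5.14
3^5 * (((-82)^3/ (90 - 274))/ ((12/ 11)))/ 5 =61408611/ 460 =133496.98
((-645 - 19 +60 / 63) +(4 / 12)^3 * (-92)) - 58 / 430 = -27086881 / 40635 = -666.59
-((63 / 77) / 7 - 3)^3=10941048 / 456533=23.97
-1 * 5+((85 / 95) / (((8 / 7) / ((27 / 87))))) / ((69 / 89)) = -475147 / 101384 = -4.69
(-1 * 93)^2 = 8649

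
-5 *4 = -20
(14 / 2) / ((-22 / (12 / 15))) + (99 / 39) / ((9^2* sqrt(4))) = -0.24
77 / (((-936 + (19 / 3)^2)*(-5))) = 0.02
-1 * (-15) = 15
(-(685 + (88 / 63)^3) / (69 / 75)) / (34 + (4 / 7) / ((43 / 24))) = -36972188405 / 1697390478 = -21.78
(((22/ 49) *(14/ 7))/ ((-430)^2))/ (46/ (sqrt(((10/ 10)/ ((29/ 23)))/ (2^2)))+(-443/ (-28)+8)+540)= 694628/ 77937090232575 - 704 *sqrt(667)/ 11133870033225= 0.00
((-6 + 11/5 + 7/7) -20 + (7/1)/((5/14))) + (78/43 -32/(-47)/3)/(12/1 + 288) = -2904053/909450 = -3.19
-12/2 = -6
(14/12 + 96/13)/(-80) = -0.11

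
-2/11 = -0.18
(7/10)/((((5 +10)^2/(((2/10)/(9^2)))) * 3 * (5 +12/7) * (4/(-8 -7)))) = -49/34263000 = -0.00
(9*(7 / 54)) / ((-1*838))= -7 / 5028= -0.00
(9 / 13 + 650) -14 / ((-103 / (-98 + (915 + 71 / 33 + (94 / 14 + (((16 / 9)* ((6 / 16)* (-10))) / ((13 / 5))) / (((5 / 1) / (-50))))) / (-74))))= 1039200092 / 1634919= 635.63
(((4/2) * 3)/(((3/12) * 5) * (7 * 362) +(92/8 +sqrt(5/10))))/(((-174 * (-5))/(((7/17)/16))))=1309/23446013960- 7 * sqrt(2)/797164474640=0.00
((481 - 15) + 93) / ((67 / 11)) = 6149 / 67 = 91.78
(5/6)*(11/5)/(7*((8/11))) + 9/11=4355/3696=1.18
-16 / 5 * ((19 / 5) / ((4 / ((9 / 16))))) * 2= -171 / 50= -3.42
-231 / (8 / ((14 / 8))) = -1617 / 32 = -50.53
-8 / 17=-0.47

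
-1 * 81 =-81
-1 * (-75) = 75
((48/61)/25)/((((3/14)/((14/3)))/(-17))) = -11.65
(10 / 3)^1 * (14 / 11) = 140 / 33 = 4.24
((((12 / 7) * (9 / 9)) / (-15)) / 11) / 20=-1 / 1925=-0.00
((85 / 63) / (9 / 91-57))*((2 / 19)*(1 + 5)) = -0.01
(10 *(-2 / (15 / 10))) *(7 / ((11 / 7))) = -1960 / 33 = -59.39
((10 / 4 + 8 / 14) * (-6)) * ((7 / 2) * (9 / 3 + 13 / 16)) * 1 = -7869 / 32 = -245.91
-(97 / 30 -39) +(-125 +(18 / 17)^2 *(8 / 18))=-769333 / 8670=-88.74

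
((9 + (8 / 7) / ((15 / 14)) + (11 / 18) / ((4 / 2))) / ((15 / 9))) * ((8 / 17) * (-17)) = -3734 / 75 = -49.79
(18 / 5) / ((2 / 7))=63 / 5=12.60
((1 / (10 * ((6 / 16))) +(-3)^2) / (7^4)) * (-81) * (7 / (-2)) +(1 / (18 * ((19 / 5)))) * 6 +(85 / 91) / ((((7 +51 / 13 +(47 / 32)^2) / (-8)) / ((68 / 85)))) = 705047537 / 972662250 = 0.72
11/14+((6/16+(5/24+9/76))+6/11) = 17845/8778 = 2.03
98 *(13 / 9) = 1274 / 9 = 141.56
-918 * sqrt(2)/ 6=-153 * sqrt(2)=-216.37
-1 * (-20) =20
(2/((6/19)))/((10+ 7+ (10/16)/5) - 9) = 152/195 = 0.78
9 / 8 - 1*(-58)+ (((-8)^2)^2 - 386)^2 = 110113273 / 8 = 13764159.12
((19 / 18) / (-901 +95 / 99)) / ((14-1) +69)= -209 / 14613056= -0.00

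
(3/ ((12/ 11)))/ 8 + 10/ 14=237/ 224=1.06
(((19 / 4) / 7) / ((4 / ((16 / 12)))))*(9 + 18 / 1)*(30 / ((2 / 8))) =5130 / 7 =732.86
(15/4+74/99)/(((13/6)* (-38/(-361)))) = 2603/132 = 19.72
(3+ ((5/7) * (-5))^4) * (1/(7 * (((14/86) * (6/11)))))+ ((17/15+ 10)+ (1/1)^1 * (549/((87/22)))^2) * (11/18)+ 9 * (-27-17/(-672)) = 5047388680572523/427432934880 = 11808.61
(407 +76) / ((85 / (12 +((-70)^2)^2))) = 11596835796 / 85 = 136433362.31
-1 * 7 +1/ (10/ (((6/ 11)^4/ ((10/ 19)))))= -2556019/ 366025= -6.98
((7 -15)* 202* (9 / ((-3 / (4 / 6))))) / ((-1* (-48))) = 202 / 3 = 67.33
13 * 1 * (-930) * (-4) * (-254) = -12283440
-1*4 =-4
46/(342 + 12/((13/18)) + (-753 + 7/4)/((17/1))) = 40664/277951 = 0.15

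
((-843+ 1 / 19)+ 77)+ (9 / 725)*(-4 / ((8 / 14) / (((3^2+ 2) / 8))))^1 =-84420567 / 110200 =-766.07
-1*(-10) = 10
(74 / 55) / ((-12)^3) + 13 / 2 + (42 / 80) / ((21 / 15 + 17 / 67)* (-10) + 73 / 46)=943577945 / 145971936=6.46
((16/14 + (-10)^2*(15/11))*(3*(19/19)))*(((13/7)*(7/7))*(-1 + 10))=3716388/539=6894.97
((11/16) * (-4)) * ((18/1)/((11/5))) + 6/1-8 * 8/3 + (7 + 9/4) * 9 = 545/12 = 45.42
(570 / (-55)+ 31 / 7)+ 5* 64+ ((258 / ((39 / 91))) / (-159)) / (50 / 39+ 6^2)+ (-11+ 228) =1575308351 / 2966887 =530.96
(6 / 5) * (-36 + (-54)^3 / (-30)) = 156384 / 25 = 6255.36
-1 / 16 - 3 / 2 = -25 / 16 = -1.56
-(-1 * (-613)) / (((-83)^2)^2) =-613 / 47458321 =-0.00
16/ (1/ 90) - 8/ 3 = 4312/ 3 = 1437.33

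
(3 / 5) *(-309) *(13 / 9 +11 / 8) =-20909 / 40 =-522.72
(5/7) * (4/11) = 0.26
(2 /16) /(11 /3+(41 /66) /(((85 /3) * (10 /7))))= 14025 /413122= 0.03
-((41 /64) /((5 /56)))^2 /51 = -82369 /81600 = -1.01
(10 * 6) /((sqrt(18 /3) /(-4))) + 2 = 2-40 * sqrt(6) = -95.98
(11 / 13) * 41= 451 / 13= 34.69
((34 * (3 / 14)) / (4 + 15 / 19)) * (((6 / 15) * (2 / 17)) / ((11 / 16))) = 3648 / 35035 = 0.10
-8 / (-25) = 8 / 25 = 0.32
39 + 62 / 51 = 2051 / 51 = 40.22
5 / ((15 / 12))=4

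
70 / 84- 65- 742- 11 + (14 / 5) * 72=-18467 / 30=-615.57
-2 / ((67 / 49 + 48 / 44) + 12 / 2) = -1078 / 4559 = -0.24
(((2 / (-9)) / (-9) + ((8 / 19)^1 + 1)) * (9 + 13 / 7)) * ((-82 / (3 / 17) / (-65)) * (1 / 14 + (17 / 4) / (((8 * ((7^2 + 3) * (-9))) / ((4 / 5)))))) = 573246953 / 72442188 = 7.91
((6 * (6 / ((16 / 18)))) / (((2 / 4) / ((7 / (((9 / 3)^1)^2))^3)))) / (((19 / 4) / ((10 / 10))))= 1372 / 171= 8.02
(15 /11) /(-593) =-15 /6523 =-0.00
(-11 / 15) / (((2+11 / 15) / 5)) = -55 / 41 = -1.34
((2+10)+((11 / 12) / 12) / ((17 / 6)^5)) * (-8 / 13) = -136311024 / 18458141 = -7.38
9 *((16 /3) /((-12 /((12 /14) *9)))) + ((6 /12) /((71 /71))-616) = -9049 /14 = -646.36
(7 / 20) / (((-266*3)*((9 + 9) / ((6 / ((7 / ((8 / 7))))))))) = -1 / 41895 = -0.00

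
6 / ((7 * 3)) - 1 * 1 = -5 / 7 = -0.71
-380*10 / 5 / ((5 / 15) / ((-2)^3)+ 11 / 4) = -280.62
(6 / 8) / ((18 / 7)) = 7 / 24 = 0.29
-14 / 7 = -2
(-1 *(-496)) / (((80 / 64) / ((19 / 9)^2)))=716224 / 405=1768.45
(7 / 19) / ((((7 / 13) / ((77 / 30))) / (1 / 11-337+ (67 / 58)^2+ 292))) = -76.52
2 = 2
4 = 4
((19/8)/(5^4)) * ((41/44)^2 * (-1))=-31939/9680000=-0.00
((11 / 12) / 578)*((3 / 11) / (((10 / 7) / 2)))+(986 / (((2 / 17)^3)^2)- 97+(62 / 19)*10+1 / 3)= 980128630473301 / 2635680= 371869358.37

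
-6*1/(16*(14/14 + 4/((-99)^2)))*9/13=-264627/1019720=-0.26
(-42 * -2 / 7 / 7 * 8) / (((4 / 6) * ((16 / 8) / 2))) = 144 / 7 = 20.57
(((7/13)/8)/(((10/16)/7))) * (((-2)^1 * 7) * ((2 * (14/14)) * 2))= -2744/65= -42.22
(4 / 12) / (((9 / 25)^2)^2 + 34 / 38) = 7421875 / 20295852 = 0.37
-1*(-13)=13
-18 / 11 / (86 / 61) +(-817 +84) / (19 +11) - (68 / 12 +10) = -195163 / 4730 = -41.26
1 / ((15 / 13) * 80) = 13 / 1200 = 0.01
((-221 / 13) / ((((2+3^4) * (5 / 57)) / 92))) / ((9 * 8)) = -7429 / 2490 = -2.98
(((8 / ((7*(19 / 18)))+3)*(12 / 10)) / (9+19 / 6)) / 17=19548 / 825265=0.02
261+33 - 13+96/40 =1417/5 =283.40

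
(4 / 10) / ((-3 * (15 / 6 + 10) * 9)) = -4 / 3375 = -0.00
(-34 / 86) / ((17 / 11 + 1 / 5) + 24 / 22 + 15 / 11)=-85 / 903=-0.09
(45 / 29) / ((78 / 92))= 690 / 377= 1.83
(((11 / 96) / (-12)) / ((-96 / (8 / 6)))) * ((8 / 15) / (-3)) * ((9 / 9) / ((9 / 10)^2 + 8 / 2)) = -55 / 11220768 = -0.00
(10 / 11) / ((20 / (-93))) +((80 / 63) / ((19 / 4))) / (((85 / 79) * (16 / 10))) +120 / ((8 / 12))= 78759103 / 447678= 175.93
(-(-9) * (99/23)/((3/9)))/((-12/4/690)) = -26730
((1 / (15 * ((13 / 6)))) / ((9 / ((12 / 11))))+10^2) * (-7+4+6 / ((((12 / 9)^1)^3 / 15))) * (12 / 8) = 60008613 / 11440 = 5245.51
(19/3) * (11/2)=209/6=34.83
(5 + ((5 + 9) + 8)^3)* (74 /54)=131387 /9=14598.56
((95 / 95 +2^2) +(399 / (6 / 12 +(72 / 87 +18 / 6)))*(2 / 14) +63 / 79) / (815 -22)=376132 / 15724397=0.02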